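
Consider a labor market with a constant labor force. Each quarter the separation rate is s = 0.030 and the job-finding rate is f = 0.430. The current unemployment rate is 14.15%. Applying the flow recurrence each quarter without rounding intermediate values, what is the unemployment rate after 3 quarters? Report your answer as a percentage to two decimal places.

With a fixed labor force, u_{t+1} = u_t + s·(1−u_t) − f·u_t = u_t·(1−s−f) + s.
Here 1−s−f = 0.540 and s = 0.030.
u_1 = 0.141500 × 0.540 + 0.030 = 0.106410.
u_2 = 0.106410 × 0.540 + 0.030 = 0.087461.
u_3 = 0.087461 × 0.540 + 0.030 = 0.077229.

Unemployment rate after three quarters ≈ 7.72%.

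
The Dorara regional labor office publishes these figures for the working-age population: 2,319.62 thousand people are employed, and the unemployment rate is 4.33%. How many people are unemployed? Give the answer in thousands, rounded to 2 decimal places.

About 104.99 thousand are unemployed.

Let U be the number unemployed. The labor force is E + U, and U/(E+U) = 0.0433.
So U = 0.0433 × 2,319.62 / (1 − 0.0433) = 100.4395 / 0.9567 ≈ 104.99 thousand.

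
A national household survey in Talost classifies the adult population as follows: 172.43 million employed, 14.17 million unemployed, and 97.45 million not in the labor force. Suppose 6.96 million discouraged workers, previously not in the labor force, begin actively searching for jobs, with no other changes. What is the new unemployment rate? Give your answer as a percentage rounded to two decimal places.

Initially, labor force = 172.43 + 14.17 = 186.60 million, so u = 14.17/186.60 = 7.59%.
After the change, unemployed and labor force both rise by 6.96 → E = 172.43, U = 21.13, labor force = 193.56 million.
New unemployment rate = 21.13 / 193.56 = 10.92%.

New unemployment rate ≈ 10.92%.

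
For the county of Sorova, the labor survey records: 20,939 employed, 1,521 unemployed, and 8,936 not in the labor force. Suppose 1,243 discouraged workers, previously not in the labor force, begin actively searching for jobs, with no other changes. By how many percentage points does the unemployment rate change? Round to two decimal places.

The unemployment rate changes by +4.89 percentage points.

Initially, labor force = 20,939 + 1,521 = 22,460, so u = 1,521/22,460 = 6.77%.
After the change, unemployed and labor force both rise by 1,243 → E = 20,939, U = 2,764, labor force = 23,703.
New unemployment rate = 2,764 / 23,703 = 11.66%.
Change = 11.66% − 6.77% = +4.89 percentage points.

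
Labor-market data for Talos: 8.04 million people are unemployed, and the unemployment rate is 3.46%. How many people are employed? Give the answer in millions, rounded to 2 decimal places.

About 224.33 million are employed.

Labor force = U / u = 8.04 / 0.0346 ≈ 232.37 million.
Employed = labor force − unemployed = 232.37 − 8.04 = 224.33 million.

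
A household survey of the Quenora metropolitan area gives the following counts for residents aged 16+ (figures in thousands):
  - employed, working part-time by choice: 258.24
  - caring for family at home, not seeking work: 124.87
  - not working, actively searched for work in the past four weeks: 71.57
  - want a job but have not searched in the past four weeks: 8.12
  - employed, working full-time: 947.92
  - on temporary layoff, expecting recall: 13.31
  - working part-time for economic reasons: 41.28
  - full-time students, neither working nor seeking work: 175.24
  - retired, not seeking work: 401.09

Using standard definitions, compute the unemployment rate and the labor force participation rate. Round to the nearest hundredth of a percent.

Unemployment rate ≈ 6.37%; labor force participation rate ≈ 65.26%.

Employed = 258.24 + 947.92 + 41.28 = 1,247.44 thousand (anyone who worked, including part-time for economic reasons, counts as employed).
Unemployed = 71.57 + 13.31 = 84.88 thousand (jobless and actively searching, or on temporary layoff).
Labor force = 1,247.44 + 84.88 = 1,332.32 thousand.
Not in labor force = 124.87 + 8.12 + 175.24 + 401.09 = 709.32 thousand (those not working and not actively searching are outside the labor force — including those who want a job but have given up searching).
Civilian working-age population = 1,332.32 + 709.32 = 2,041.64 thousand.
Unemployment rate = 84.88 / 1,332.32 = 6.37%.
Labor force participation rate = 1,332.32 / 2,041.64 = 65.26%.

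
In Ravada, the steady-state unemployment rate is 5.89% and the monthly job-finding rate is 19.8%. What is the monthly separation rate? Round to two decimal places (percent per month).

From u* = s/(s+f): s = u·f/(1−u).
s = 0.0589 × 19.8 / (1 − 0.0589) = 1.1662 / 0.9411 ≈ 1.24% per month.

Separation rate ≈ 1.24% per month.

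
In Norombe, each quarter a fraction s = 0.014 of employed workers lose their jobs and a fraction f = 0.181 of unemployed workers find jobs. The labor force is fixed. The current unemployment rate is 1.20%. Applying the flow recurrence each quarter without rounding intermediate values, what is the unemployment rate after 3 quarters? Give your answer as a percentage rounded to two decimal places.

Unemployment rate after three quarters ≈ 4.06%.

With a fixed labor force, u_{t+1} = u_t + s·(1−u_t) − f·u_t = u_t·(1−s−f) + s.
Here 1−s−f = 0.805 and s = 0.014.
u_1 = 0.012000 × 0.805 + 0.014 = 0.023660.
u_2 = 0.023660 × 0.805 + 0.014 = 0.033046.
u_3 = 0.033046 × 0.805 + 0.014 = 0.040602.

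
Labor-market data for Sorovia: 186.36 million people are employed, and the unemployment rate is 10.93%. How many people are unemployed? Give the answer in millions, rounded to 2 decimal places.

About 22.87 million are unemployed.

Let U be the number unemployed. The labor force is E + U, and U/(E+U) = 0.1093.
So U = 0.1093 × 186.36 / (1 − 0.1093) = 20.3691 / 0.8907 ≈ 22.87 million.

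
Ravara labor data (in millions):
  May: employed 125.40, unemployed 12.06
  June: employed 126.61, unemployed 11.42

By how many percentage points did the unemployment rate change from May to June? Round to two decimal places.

May: labor force = 125.40 + 12.06 = 137.46; u = 12.06/137.46 = 8.77%.
June: labor force = 126.61 + 11.42 = 138.03; u = 11.42/138.03 = 8.27%.
Change = 8.27% − 8.77% = −0.50 pp.

The unemployment rate changed by −0.50 percentage points.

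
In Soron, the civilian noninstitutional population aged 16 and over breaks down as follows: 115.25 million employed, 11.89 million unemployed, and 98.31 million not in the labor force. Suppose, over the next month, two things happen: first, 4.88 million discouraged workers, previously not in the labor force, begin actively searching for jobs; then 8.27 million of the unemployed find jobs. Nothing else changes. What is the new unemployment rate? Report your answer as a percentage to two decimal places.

New unemployment rate ≈ 6.44%.

Initially, labor force = 115.25 + 11.89 = 127.14 million, so u = 11.89/127.14 = 9.35%.
After the first change, unemployed and labor force both rise by 4.88 → E = 115.25, U = 16.77, labor force = 132.02 million.
After the second change, unemployed falls and employed rises by 8.27; labor force unchanged → E = 123.52, U = 8.50, labor force = 132.02 million.
New unemployment rate = 8.50 / 132.02 = 6.44%.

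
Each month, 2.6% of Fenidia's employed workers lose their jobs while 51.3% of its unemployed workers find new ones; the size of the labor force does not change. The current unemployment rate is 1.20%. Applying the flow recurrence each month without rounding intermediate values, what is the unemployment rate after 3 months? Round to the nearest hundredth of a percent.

With a fixed labor force, u_{t+1} = u_t + s·(1−u_t) − f·u_t = u_t·(1−s−f) + s.
Here 1−s−f = 0.461 and s = 0.026.
u_1 = 0.012000 × 0.461 + 0.026 = 0.031532.
u_2 = 0.031532 × 0.461 + 0.026 = 0.040536.
u_3 = 0.040536 × 0.461 + 0.026 = 0.044687.

Unemployment rate after three months ≈ 4.47%.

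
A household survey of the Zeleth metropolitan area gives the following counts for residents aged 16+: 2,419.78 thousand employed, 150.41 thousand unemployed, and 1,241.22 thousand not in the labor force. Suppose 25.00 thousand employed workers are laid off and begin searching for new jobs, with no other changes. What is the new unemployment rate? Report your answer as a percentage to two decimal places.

New unemployment rate ≈ 6.82%.

Initially, labor force = 2,419.78 + 150.41 = 2,570.19 thousand, so u = 150.41/2,570.19 = 5.85%.
After the change, employed falls and unemployed rises by 25.00; labor force unchanged → E = 2,394.78, U = 175.41, labor force = 2,570.19 thousand.
New unemployment rate = 175.41 / 2,570.19 = 6.82%.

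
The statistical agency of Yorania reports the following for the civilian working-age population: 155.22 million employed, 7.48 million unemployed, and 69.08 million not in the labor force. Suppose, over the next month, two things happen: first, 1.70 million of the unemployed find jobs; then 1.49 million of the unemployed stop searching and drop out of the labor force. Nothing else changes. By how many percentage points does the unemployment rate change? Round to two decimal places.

The unemployment rate changes by −1.94 percentage points.

Initially, labor force = 155.22 + 7.48 = 162.70 million, so u = 7.48/162.70 = 4.60%.
After the first change, unemployed falls and employed rises by 1.70; labor force unchanged → E = 156.92, U = 5.78, labor force = 162.70 million.
After the second change, unemployed and labor force both fall by 1.49 → E = 156.92, U = 4.29, labor force = 161.21 million.
New unemployment rate = 4.29 / 161.21 = 2.66%.
Change = 2.66% − 4.60% = −1.94 percentage points.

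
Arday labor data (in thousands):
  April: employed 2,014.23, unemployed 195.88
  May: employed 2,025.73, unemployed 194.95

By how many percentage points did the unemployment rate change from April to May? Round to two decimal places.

The unemployment rate changed by −0.08 percentage points.

April: labor force = 2,014.23 + 195.88 = 2,210.11; u = 195.88/2,210.11 = 8.86%.
May: labor force = 2,025.73 + 194.95 = 2,220.68; u = 194.95/2,220.68 = 8.78%.
Change = 8.78% − 8.86% = −0.08 pp.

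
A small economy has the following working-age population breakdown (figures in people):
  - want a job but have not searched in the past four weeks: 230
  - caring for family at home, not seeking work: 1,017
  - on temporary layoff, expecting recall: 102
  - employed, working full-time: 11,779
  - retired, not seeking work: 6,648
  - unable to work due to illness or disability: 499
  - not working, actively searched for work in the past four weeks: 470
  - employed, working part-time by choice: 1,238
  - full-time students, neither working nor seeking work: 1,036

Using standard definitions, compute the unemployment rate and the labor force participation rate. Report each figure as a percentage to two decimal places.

Unemployment rate ≈ 4.21%; labor force participation rate ≈ 59.03%.

Employed = 11,779 + 1,238 = 13,017.
Unemployed = 102 + 470 = 572 (jobless and actively searching, or on temporary layoff).
Labor force = 13,017 + 572 = 13,589.
Not in labor force = 230 + 1,017 + 6,648 + 499 + 1,036 = 9,430 (those not working and not actively searching are outside the labor force — including those who want a job but have given up searching).
Civilian working-age population = 13,589 + 9,430 = 23,019.
Unemployment rate = 572 / 13,589 = 4.21%.
Labor force participation rate = 13,589 / 23,019 = 59.03%.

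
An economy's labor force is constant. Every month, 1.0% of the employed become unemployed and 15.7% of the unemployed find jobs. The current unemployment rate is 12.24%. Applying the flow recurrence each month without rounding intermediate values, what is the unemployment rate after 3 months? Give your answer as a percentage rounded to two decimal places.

Unemployment rate after three months ≈ 9.60%.

With a fixed labor force, u_{t+1} = u_t + s·(1−u_t) − f·u_t = u_t·(1−s−f) + s.
Here 1−s−f = 0.833 and s = 0.010.
u_1 = 0.122400 × 0.833 + 0.010 = 0.111959.
u_2 = 0.111959 × 0.833 + 0.010 = 0.103262.
u_3 = 0.103262 × 0.833 + 0.010 = 0.096017.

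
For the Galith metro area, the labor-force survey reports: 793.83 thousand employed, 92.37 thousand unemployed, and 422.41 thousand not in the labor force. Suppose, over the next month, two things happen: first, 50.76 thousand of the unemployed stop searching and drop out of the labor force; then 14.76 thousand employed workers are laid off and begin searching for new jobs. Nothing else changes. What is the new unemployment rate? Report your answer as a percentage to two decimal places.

New unemployment rate ≈ 6.75%.

Initially, labor force = 793.83 + 92.37 = 886.20 thousand, so u = 92.37/886.20 = 10.42%.
After the first change, unemployed and labor force both fall by 50.76 → E = 793.83, U = 41.61, labor force = 835.44 thousand.
After the second change, employed falls and unemployed rises by 14.76; labor force unchanged → E = 779.07, U = 56.37, labor force = 835.44 thousand.
New unemployment rate = 56.37 / 835.44 = 6.75%.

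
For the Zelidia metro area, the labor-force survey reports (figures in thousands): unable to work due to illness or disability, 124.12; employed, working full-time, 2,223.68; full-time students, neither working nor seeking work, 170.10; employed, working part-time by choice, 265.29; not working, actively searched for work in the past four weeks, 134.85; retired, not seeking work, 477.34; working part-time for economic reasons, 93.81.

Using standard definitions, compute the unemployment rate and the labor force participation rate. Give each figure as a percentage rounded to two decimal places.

Employed = 2,223.68 + 265.29 + 93.81 = 2,582.78 thousand (anyone who worked, including part-time for economic reasons, counts as employed).
Unemployed = 134.85 thousand.
Labor force = 2,582.78 + 134.85 = 2,717.63 thousand.
Not in labor force = 124.12 + 170.10 + 477.34 = 771.56 thousand (those not working and not actively searching are outside the labor force).
Civilian working-age population = 2,717.63 + 771.56 = 3,489.19 thousand.
Unemployment rate = 134.85 / 2,717.63 = 4.96%.
Labor force participation rate = 2,717.63 / 3,489.19 = 77.89%.

Unemployment rate ≈ 4.96%; labor force participation rate ≈ 77.89%.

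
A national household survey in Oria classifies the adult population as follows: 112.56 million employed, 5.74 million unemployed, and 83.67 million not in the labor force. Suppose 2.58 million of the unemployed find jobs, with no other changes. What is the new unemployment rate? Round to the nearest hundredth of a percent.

Initially, labor force = 112.56 + 5.74 = 118.30 million, so u = 5.74/118.30 = 4.85%.
After the change, unemployed falls and employed rises by 2.58; labor force unchanged → E = 115.14, U = 3.16, labor force = 118.30 million.
New unemployment rate = 3.16 / 118.30 = 2.67%.

New unemployment rate ≈ 2.67%.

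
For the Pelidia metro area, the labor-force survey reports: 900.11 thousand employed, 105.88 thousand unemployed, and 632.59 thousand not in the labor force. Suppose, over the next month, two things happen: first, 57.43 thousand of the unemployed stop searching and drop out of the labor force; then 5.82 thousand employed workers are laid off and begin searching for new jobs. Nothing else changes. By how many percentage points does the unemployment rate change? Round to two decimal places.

The unemployment rate changes by −4.80 percentage points.

Initially, labor force = 900.11 + 105.88 = 1,005.99 thousand, so u = 105.88/1,005.99 = 10.52%.
After the first change, unemployed and labor force both fall by 57.43 → E = 900.11, U = 48.45, labor force = 948.56 thousand.
After the second change, employed falls and unemployed rises by 5.82; labor force unchanged → E = 894.29, U = 54.27, labor force = 948.56 thousand.
New unemployment rate = 54.27 / 948.56 = 5.72%.
Change = 5.72% − 10.52% = −4.80 percentage points.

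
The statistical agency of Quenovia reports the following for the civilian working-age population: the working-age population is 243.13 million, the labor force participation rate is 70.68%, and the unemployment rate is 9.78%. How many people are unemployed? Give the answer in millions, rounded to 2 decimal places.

About 16.81 million are unemployed.

Labor force = 0.7068 × 243.13 = 171.84 million.
Unemployed = 0.0978 × 171.84 ≈ 16.81 million.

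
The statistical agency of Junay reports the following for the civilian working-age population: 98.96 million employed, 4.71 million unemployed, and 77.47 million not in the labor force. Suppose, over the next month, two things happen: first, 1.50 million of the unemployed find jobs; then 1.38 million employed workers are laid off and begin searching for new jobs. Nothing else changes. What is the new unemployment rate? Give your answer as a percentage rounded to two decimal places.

New unemployment rate ≈ 4.43%.

Initially, labor force = 98.96 + 4.71 = 103.67 million, so u = 4.71/103.67 = 4.54%.
After the first change, unemployed falls and employed rises by 1.50; labor force unchanged → E = 100.46, U = 3.21, labor force = 103.67 million.
After the second change, employed falls and unemployed rises by 1.38; labor force unchanged → E = 99.08, U = 4.59, labor force = 103.67 million.
New unemployment rate = 4.59 / 103.67 = 4.43%.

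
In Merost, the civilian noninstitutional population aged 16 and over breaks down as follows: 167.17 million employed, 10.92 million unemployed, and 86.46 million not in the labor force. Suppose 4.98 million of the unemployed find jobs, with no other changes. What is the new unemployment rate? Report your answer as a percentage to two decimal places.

New unemployment rate ≈ 3.34%.

Initially, labor force = 167.17 + 10.92 = 178.09 million, so u = 10.92/178.09 = 6.13%.
After the change, unemployed falls and employed rises by 4.98; labor force unchanged → E = 172.15, U = 5.94, labor force = 178.09 million.
New unemployment rate = 5.94 / 178.09 = 3.34%.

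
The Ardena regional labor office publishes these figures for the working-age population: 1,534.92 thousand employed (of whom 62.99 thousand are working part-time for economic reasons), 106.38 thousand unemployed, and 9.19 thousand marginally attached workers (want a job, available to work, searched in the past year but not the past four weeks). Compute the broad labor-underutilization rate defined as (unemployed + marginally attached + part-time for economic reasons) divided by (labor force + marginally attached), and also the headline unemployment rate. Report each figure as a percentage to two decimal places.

Broad underutilization rate ≈ 10.82%; headline unemployment rate ≈ 6.48%.

Labor force = 1,534.92 + 106.38 = 1,641.30 thousand.
Numerator = 106.38 + 9.19 + 62.99 = 178.56 thousand.
Denominator = 1,641.30 + 9.19 = 1,650.49 thousand.
Broad rate = 178.56 / 1,650.49 = 10.82%.
Headline unemployment rate = 106.38 / 1,641.30 = 6.48%.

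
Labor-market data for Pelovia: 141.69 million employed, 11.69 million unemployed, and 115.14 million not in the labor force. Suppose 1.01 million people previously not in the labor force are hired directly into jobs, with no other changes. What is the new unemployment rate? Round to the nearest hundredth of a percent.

New unemployment rate ≈ 7.57%.

Initially, labor force = 141.69 + 11.69 = 153.38 million, so u = 11.69/153.38 = 7.62%.
After the change, employed and labor force both rise by 1.01; unemployed unchanged → E = 142.70, U = 11.69, labor force = 154.39 million.
New unemployment rate = 11.69 / 154.39 = 7.57%.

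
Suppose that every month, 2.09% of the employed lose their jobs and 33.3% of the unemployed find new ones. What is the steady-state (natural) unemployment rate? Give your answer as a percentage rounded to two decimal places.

Steady-state unemployment rate ≈ 5.91%.

At steady state the flows balance: s·E = f·U, so U/(E+U) = s/(s+f).
u* = 2.09 / (2.09 + 33.3) = 2.09 / 35.39 = 5.91%.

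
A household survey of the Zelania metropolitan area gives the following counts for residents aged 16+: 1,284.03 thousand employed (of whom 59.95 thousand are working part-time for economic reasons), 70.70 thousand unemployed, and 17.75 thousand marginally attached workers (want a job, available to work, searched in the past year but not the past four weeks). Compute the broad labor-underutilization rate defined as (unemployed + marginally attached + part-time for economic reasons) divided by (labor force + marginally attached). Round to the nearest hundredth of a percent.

Labor force = 1,284.03 + 70.70 = 1,354.73 thousand.
Numerator = 70.70 + 17.75 + 59.95 = 148.40 thousand.
Denominator = 1,354.73 + 17.75 = 1,372.48 thousand.
Broad rate = 148.40 / 1,372.48 = 10.81%.

Broad underutilization rate ≈ 10.81%.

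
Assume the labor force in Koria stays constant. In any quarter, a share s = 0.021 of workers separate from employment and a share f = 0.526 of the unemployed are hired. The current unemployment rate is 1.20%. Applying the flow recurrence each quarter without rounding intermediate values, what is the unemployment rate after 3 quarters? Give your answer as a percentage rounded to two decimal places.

With a fixed labor force, u_{t+1} = u_t + s·(1−u_t) − f·u_t = u_t·(1−s−f) + s.
Here 1−s−f = 0.453 and s = 0.021.
u_1 = 0.012000 × 0.453 + 0.021 = 0.026436.
u_2 = 0.026436 × 0.453 + 0.021 = 0.032976.
u_3 = 0.032976 × 0.453 + 0.021 = 0.035938.

Unemployment rate after three quarters ≈ 3.59%.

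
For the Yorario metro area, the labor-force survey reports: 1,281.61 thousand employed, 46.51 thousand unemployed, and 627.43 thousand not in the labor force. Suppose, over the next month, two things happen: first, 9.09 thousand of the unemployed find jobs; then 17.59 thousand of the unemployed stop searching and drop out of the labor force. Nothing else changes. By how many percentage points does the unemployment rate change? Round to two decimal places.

The unemployment rate changes by −1.99 percentage points.

Initially, labor force = 1,281.61 + 46.51 = 1,328.12 thousand, so u = 46.51/1,328.12 = 3.50%.
After the first change, unemployed falls and employed rises by 9.09; labor force unchanged → E = 1,290.70, U = 37.42, labor force = 1,328.12 thousand.
After the second change, unemployed and labor force both fall by 17.59 → E = 1,290.70, U = 19.83, labor force = 1,310.53 thousand.
New unemployment rate = 19.83 / 1,310.53 = 1.51%.
Change = 1.51% − 3.50% = −1.99 percentage points.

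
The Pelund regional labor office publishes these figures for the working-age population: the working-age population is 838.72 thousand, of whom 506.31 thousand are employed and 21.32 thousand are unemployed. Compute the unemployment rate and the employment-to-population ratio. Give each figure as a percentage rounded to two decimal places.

Unemployment rate ≈ 4.04%; employment-population ratio ≈ 60.37%.

Labor force = employed + unemployed = 506.31 + 21.32 = 527.63 thousand.
Unemployment rate = 21.32 / 527.63 = 4.04%.
Employment-population ratio = 506.31 / 838.72 = 60.37%.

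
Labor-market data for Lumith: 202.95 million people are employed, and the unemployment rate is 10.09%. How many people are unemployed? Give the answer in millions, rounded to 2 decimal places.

Let U be the number unemployed. The labor force is E + U, and U/(E+U) = 0.1009.
So U = 0.1009 × 202.95 / (1 − 0.1009) = 20.4777 / 0.8991 ≈ 22.78 million.

About 22.78 million are unemployed.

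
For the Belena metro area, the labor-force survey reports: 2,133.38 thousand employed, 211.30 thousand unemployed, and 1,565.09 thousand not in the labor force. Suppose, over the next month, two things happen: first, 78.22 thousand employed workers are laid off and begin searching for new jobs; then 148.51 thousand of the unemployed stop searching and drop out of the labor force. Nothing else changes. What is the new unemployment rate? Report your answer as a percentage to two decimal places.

New unemployment rate ≈ 6.42%.

Initially, labor force = 2,133.38 + 211.30 = 2,344.68 thousand, so u = 211.30/2,344.68 = 9.01%.
After the first change, employed falls and unemployed rises by 78.22; labor force unchanged → E = 2,055.16, U = 289.52, labor force = 2,344.68 thousand.
After the second change, unemployed and labor force both fall by 148.51 → E = 2,055.16, U = 141.01, labor force = 2,196.17 thousand.
New unemployment rate = 141.01 / 2,196.17 = 6.42%.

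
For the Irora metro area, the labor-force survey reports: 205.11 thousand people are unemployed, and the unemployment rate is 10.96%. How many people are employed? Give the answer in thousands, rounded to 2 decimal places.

Labor force = U / u = 205.11 / 0.1096 ≈ 1,871.44 thousand.
Employed = labor force − unemployed = 1,871.44 − 205.11 = 1,666.33 thousand.

About 1,666.33 thousand are employed.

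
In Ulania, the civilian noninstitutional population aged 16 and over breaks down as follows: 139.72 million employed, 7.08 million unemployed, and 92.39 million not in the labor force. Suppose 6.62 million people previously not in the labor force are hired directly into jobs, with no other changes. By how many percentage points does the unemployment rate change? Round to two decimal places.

The unemployment rate changes by −0.21 percentage points.

Initially, labor force = 139.72 + 7.08 = 146.80 million, so u = 7.08/146.80 = 4.82%.
After the change, employed and labor force both rise by 6.62; unemployed unchanged → E = 146.34, U = 7.08, labor force = 153.42 million.
New unemployment rate = 7.08 / 153.42 = 4.61%.
Change = 4.61% − 4.82% = −0.21 percentage points.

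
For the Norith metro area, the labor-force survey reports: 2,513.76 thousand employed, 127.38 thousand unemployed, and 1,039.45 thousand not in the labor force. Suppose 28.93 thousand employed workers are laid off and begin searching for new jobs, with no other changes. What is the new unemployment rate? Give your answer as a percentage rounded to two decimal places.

New unemployment rate ≈ 5.92%.

Initially, labor force = 2,513.76 + 127.38 = 2,641.14 thousand, so u = 127.38/2,641.14 = 4.82%.
After the change, employed falls and unemployed rises by 28.93; labor force unchanged → E = 2,484.83, U = 156.31, labor force = 2,641.14 thousand.
New unemployment rate = 156.31 / 2,641.14 = 5.92%.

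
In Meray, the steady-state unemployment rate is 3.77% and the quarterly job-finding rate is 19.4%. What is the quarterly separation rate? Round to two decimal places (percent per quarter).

Separation rate ≈ 0.76% per quarter.

From u* = s/(s+f): s = u·f/(1−u).
s = 0.0377 × 19.4 / (1 − 0.0377) = 0.7314 / 0.9623 ≈ 0.76% per quarter.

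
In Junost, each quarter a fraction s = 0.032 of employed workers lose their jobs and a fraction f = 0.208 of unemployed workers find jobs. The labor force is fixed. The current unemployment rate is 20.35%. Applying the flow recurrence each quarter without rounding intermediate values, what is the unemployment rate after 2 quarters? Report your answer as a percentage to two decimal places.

Unemployment rate after two quarters ≈ 17.39%.

With a fixed labor force, u_{t+1} = u_t + s·(1−u_t) − f·u_t = u_t·(1−s−f) + s.
Here 1−s−f = 0.760 and s = 0.032.
u_1 = 0.203500 × 0.760 + 0.032 = 0.186660.
u_2 = 0.186660 × 0.760 + 0.032 = 0.173862.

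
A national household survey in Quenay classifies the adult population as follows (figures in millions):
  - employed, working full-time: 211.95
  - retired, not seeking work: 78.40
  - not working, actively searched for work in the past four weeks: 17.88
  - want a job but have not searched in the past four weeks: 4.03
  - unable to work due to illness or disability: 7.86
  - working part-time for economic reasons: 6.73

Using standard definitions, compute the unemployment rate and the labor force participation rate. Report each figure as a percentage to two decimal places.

Unemployment rate ≈ 7.56%; labor force participation rate ≈ 72.38%.

Employed = 211.95 + 6.73 = 218.68 million (anyone who worked, including part-time for economic reasons, counts as employed).
Unemployed = 17.88 million.
Labor force = 218.68 + 17.88 = 236.56 million.
Not in labor force = 78.40 + 4.03 + 7.86 = 90.29 million (those not working and not actively searching are outside the labor force — including those who want a job but have given up searching).
Civilian working-age population = 236.56 + 90.29 = 326.85 million.
Unemployment rate = 17.88 / 236.56 = 7.56%.
Labor force participation rate = 236.56 / 326.85 = 72.38%.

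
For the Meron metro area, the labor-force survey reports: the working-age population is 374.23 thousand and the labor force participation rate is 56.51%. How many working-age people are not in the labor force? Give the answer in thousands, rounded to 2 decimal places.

About 162.75 thousand are not in the labor force.

Share not in the labor force = 1 − 0.5651 = 0.4349.
Not in labor force = 0.4349 × 374.23 ≈ 162.75 thousand.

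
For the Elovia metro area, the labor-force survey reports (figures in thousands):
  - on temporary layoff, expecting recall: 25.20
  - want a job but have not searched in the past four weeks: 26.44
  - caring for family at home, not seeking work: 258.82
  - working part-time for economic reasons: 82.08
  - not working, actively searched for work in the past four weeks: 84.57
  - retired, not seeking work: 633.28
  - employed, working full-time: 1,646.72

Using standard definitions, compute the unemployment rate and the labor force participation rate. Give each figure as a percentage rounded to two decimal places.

Employed = 82.08 + 1,646.72 = 1,728.80 thousand (anyone who worked, including part-time for economic reasons, counts as employed).
Unemployed = 25.20 + 84.57 = 109.77 thousand (jobless and actively searching, or on temporary layoff).
Labor force = 1,728.80 + 109.77 = 1,838.57 thousand.
Not in labor force = 26.44 + 258.82 + 633.28 = 918.54 thousand (those not working and not actively searching are outside the labor force — including those who want a job but have given up searching).
Civilian working-age population = 1,838.57 + 918.54 = 2,757.11 thousand.
Unemployment rate = 109.77 / 1,838.57 = 5.97%.
Labor force participation rate = 1,838.57 / 2,757.11 = 66.68%.

Unemployment rate ≈ 5.97%; labor force participation rate ≈ 66.68%.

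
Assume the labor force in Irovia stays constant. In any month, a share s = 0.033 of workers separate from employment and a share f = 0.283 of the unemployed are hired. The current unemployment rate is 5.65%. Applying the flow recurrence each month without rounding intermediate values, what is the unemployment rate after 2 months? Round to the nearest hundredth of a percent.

With a fixed labor force, u_{t+1} = u_t + s·(1−u_t) − f·u_t = u_t·(1−s−f) + s.
Here 1−s−f = 0.684 and s = 0.033.
u_1 = 0.056500 × 0.684 + 0.033 = 0.071646.
u_2 = 0.071646 × 0.684 + 0.033 = 0.082006.

Unemployment rate after two months ≈ 8.20%.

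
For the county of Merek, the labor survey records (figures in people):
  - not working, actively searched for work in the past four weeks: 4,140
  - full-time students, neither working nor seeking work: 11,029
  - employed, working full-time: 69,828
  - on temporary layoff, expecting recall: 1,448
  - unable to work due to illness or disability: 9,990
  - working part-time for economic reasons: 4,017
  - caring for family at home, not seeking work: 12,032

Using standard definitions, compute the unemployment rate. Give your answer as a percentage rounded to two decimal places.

Employed = 69,828 + 4,017 = 73,845 (anyone who worked, including part-time for economic reasons, counts as employed).
Unemployed = 4,140 + 1,448 = 5,588 (jobless and actively searching, or on temporary layoff).
Labor force = 73,845 + 5,588 = 79,433.
Unemployment rate = 5,588 / 79,433 = 7.03%.

Unemployment rate ≈ 7.03%.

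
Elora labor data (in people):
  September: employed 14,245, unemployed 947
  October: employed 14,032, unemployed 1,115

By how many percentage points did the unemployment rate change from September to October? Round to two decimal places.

September: labor force = 14,245 + 947 = 15,192; u = 947/15,192 = 6.23%.
October: labor force = 14,032 + 1,115 = 15,147; u = 1,115/15,147 = 7.36%.
Change = 7.36% − 6.23% = +1.13 pp.

The unemployment rate changed by +1.13 percentage points.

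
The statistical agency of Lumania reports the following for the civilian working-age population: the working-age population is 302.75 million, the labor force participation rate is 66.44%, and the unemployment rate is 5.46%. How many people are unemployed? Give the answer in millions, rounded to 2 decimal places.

About 10.98 million are unemployed.

Labor force = 0.6644 × 302.75 = 201.15 million.
Unemployed = 0.0546 × 201.15 ≈ 10.98 million.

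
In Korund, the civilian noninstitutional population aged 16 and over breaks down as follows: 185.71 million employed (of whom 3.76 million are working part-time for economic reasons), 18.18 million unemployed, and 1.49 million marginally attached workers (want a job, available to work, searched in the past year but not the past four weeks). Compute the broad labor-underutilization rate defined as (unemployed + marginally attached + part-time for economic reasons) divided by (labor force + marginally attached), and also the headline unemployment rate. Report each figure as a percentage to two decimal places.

Labor force = 185.71 + 18.18 = 203.89 million.
Numerator = 18.18 + 1.49 + 3.76 = 23.43 million.
Denominator = 203.89 + 1.49 = 205.38 million.
Broad rate = 23.43 / 205.38 = 11.41%.
Headline unemployment rate = 18.18 / 203.89 = 8.92%.

Broad underutilization rate ≈ 11.41%; headline unemployment rate ≈ 8.92%.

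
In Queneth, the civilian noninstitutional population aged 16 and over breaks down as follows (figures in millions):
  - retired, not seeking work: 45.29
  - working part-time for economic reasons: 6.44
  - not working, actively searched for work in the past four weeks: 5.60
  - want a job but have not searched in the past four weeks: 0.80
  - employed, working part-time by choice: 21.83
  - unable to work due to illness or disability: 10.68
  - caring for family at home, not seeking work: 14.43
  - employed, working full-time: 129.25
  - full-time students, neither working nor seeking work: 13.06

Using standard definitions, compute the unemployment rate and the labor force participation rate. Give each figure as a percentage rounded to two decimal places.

Unemployment rate ≈ 3.43%; labor force participation rate ≈ 65.94%.

Employed = 6.44 + 21.83 + 129.25 = 157.52 million (anyone who worked, including part-time for economic reasons, counts as employed).
Unemployed = 5.60 million.
Labor force = 157.52 + 5.60 = 163.12 million.
Not in labor force = 45.29 + 0.80 + 10.68 + 14.43 + 13.06 = 84.26 million (those not working and not actively searching are outside the labor force — including those who want a job but have given up searching).
Civilian working-age population = 163.12 + 84.26 = 247.38 million.
Unemployment rate = 5.60 / 163.12 = 3.43%.
Labor force participation rate = 163.12 / 247.38 = 65.94%.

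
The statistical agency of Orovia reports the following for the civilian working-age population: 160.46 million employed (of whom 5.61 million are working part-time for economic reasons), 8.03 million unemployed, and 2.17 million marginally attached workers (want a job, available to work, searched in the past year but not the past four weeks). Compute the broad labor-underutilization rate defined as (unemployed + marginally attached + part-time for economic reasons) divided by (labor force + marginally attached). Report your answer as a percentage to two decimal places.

Broad underutilization rate ≈ 9.26%.

Labor force = 160.46 + 8.03 = 168.49 million.
Numerator = 8.03 + 2.17 + 5.61 = 15.81 million.
Denominator = 168.49 + 2.17 = 170.66 million.
Broad rate = 15.81 / 170.66 = 9.26%.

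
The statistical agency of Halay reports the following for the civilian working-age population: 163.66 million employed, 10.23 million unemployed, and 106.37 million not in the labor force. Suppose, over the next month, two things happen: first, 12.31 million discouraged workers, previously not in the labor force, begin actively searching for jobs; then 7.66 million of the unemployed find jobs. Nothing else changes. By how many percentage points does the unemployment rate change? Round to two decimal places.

The unemployment rate changes by +2.11 percentage points.

Initially, labor force = 163.66 + 10.23 = 173.89 million, so u = 10.23/173.89 = 5.88%.
After the first change, unemployed and labor force both rise by 12.31 → E = 163.66, U = 22.54, labor force = 186.20 million.
After the second change, unemployed falls and employed rises by 7.66; labor force unchanged → E = 171.32, U = 14.88, labor force = 186.20 million.
New unemployment rate = 14.88 / 186.20 = 7.99%.
Change = 7.99% − 5.88% = +2.11 percentage points.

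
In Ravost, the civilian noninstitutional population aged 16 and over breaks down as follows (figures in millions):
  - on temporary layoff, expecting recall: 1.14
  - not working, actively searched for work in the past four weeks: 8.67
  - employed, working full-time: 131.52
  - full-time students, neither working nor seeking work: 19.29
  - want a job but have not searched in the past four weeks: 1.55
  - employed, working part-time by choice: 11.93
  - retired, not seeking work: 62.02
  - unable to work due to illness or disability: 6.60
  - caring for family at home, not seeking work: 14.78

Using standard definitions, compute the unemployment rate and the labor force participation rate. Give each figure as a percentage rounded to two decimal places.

Employed = 131.52 + 11.93 = 143.45 million.
Unemployed = 1.14 + 8.67 = 9.81 million (jobless and actively searching, or on temporary layoff).
Labor force = 143.45 + 9.81 = 153.26 million.
Not in labor force = 19.29 + 1.55 + 62.02 + 6.60 + 14.78 = 104.24 million (those not working and not actively searching are outside the labor force — including those who want a job but have given up searching).
Civilian working-age population = 153.26 + 104.24 = 257.50 million.
Unemployment rate = 9.81 / 153.26 = 6.40%.
Labor force participation rate = 153.26 / 257.50 = 59.52%.

Unemployment rate ≈ 6.40%; labor force participation rate ≈ 59.52%.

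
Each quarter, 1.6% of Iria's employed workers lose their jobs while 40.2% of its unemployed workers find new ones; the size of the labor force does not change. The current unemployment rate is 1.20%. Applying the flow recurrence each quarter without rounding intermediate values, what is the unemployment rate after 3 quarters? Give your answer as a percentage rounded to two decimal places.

Unemployment rate after three quarters ≈ 3.31%.

With a fixed labor force, u_{t+1} = u_t + s·(1−u_t) − f·u_t = u_t·(1−s−f) + s.
Here 1−s−f = 0.582 and s = 0.016.
u_1 = 0.012000 × 0.582 + 0.016 = 0.022984.
u_2 = 0.022984 × 0.582 + 0.016 = 0.029377.
u_3 = 0.029377 × 0.582 + 0.016 = 0.033097.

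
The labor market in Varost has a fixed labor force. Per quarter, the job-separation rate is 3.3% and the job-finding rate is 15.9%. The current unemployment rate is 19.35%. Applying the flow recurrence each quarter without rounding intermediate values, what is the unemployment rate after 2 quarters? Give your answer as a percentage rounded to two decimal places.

With a fixed labor force, u_{t+1} = u_t + s·(1−u_t) − f·u_t = u_t·(1−s−f) + s.
Here 1−s−f = 0.808 and s = 0.033.
u_1 = 0.193500 × 0.808 + 0.033 = 0.189348.
u_2 = 0.189348 × 0.808 + 0.033 = 0.185993.

Unemployment rate after two quarters ≈ 18.60%.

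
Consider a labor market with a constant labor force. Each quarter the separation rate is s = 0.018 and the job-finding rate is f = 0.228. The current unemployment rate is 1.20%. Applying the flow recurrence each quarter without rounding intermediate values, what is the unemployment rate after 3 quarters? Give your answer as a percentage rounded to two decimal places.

Unemployment rate after three quarters ≈ 4.69%.

With a fixed labor force, u_{t+1} = u_t + s·(1−u_t) − f·u_t = u_t·(1−s−f) + s.
Here 1−s−f = 0.754 and s = 0.018.
u_1 = 0.012000 × 0.754 + 0.018 = 0.027048.
u_2 = 0.027048 × 0.754 + 0.018 = 0.038394.
u_3 = 0.038394 × 0.754 + 0.018 = 0.046949.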